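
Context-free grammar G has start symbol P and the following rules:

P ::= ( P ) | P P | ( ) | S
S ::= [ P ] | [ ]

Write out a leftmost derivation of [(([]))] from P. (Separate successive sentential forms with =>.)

P => S   [P ::= S]
S => [P]   [S ::= [ P ]]
[P] => [(P)]   [P ::= ( P )]
[(P)] => [((P))]   [P ::= ( P )]
[((P))] => [((S))]   [P ::= S]
[((S))] => [(([]))]   [S ::= [ ]]

P => S => [P] => [(P)] => [((P))] => [((S))] => [(([]))]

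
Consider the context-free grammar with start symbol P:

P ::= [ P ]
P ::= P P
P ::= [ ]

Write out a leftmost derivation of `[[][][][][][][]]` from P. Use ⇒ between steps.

P ⇒ [P]   [P ::= [ P ]]
[P] ⇒ [PP]   [P ::= P P]
[PP] ⇒ [PPP]   [P ::= P P]
[PPP] ⇒ [PPPP]   [P ::= P P]
[PPPP] ⇒ [PPPPP]   [P ::= P P]
[PPPPP] ⇒ [[]PPPP]   [P ::= [ ]]
[[]PPPP] ⇒ [[]PPPPP]   [P ::= P P]
[[]PPPPP] ⇒ [[]PPPPPP]   [P ::= P P]
[[]PPPPPP] ⇒ [[][]PPPPP]   [P ::= [ ]]
[[][]PPPPP] ⇒ [[][][]PPPP]   [P ::= [ ]]
[[][][]PPPP] ⇒ [[][][][]PPP]   [P ::= [ ]]
[[][][][]PPP] ⇒ [[][][][][]PP]   [P ::= [ ]]
[[][][][][]PP] ⇒ [[][][][][][]P]   [P ::= [ ]]
[[][][][][][]P] ⇒ [[][][][][][][]]   [P ::= [ ]]

P ⇒ [P] ⇒ [PP] ⇒ [PPP] ⇒ [PPPP] ⇒ [PPPPP] ⇒ [[]PPPP] ⇒ [[]PPPPP] ⇒ [[]PPPPPP] ⇒ [[][]PPPPP] ⇒ [[][][]PPPP] ⇒ [[][][][]PPP] ⇒ [[][][][][]PP] ⇒ [[][][][][][]P] ⇒ [[][][][][][][]]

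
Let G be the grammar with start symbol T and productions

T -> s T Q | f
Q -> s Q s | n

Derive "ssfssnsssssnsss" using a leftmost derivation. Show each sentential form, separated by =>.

T => sTQ => ssTQQ => ssfQQ => ssfsQsQ => ssfssQssQ => ssfssnssQ => ssfssnsssQs => ssfssnssssQss => ssfssnsssssQsss => ssfssnsssssnsss

T => sTQ   [T -> s T Q]
sTQ => ssTQQ   [T -> s T Q]
ssTQQ => ssfQQ   [T -> f]
ssfQQ => ssfsQsQ   [Q -> s Q s]
ssfsQsQ => ssfssQssQ   [Q -> s Q s]
ssfssQssQ => ssfssnssQ   [Q -> n]
ssfssnssQ => ssfssnsssQs   [Q -> s Q s]
ssfssnsssQs => ssfssnssssQss   [Q -> s Q s]
ssfssnssssQss => ssfssnsssssQsss   [Q -> s Q s]
ssfssnsssssQsss => ssfssnsssssnsss   [Q -> n]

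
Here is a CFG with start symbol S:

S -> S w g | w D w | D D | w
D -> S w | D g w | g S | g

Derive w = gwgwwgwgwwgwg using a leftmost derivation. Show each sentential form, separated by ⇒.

S ⇒ Swg ⇒ Swgwg ⇒ DDwgwg ⇒ gDwgwg ⇒ gDgwwgwg ⇒ gSwgwwgwg ⇒ gSwgwgwwgwg ⇒ gwDwwgwgwwgwg ⇒ gwgwwgwgwwgwg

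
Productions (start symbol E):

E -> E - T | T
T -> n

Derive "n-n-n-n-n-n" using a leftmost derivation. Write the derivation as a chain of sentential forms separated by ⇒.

E⇒E-T⇒E-T-T⇒E-T-T-T⇒E-T-T-T-T⇒E-T-T-T-T-T⇒T-T-T-T-T-T⇒n-T-T-T-T-T⇒n-n-T-T-T-T⇒n-n-n-T-T-T⇒n-n-n-n-T-T⇒n-n-n-n-n-T⇒n-n-n-n-n-n

E ⇒ E-T   [E -> E - T]
E-T ⇒ E-T-T   [E -> E - T]
E-T-T ⇒ E-T-T-T   [E -> E - T]
E-T-T-T ⇒ E-T-T-T-T   [E -> E - T]
E-T-T-T-T ⇒ E-T-T-T-T-T   [E -> E - T]
E-T-T-T-T-T ⇒ T-T-T-T-T-T   [E -> T]
T-T-T-T-T-T ⇒ n-T-T-T-T-T   [T -> n]
n-T-T-T-T-T ⇒ n-n-T-T-T-T   [T -> n]
n-n-T-T-T-T ⇒ n-n-n-T-T-T   [T -> n]
n-n-n-T-T-T ⇒ n-n-n-n-T-T   [T -> n]
n-n-n-n-T-T ⇒ n-n-n-n-n-T   [T -> n]
n-n-n-n-n-T ⇒ n-n-n-n-n-n   [T -> n]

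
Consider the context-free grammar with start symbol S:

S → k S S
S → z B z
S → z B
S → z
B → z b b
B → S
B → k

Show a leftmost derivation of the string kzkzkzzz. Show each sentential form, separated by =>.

S => kSS   [S → k S S]
kSS => kzBzS   [S → z B z]
kzBzS => kzkzS   [B → k]
kzkzS => kzkzkSS   [S → k S S]
kzkzkSS => kzkzkzBS   [S → z B]
kzkzkzBS => kzkzkzSS   [B → S]
kzkzkzSS => kzkzkzzS   [S → z]
kzkzkzzS => kzkzkzzz   [S → z]

S => kSS => kzBzS => kzkzS => kzkzkSS => kzkzkzBS => kzkzkzSS => kzkzkzzS => kzkzkzzz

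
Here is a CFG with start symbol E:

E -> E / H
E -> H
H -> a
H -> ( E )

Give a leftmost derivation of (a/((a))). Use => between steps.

E=>H=>(E)=>(E/H)=>(H/H)=>(a/H)=>(a/(E))=>(a/(H))=>(a/((E)))=>(a/((H)))=>(a/((a)))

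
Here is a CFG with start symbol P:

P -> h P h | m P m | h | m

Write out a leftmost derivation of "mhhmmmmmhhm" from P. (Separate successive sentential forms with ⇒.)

P ⇒ mPm   [P -> m P m]
mPm ⇒ mhPhm   [P -> h P h]
mhPhm ⇒ mhhPhhm   [P -> h P h]
mhhPhhm ⇒ mhhmPmhhm   [P -> m P m]
mhhmPmhhm ⇒ mhhmmPmmhhm   [P -> m P m]
mhhmmPmmhhm ⇒ mhhmmmmmhhm   [P -> m]

P⇒mPm⇒mhPhm⇒mhhPhhm⇒mhhmPmhhm⇒mhhmmPmmhhm⇒mhhmmmmmhhm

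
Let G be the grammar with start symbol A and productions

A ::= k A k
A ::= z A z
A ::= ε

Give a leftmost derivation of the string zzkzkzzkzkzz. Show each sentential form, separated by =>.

A => zAz => zzAzz => zzkAkzz => zzkzAzkzz => zzkzkAkzkzz => zzkzkzAzkzkzz => zzkzkzzkzkzz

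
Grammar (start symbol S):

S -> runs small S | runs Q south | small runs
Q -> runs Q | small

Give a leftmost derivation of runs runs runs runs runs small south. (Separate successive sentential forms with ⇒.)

S ⇒ runs Q south   [S -> runs Q south]
runs Q south ⇒ runs runs Q south   [Q -> runs Q]
runs runs Q south ⇒ runs runs runs Q south   [Q -> runs Q]
runs runs runs Q south ⇒ runs runs runs runs Q south   [Q -> runs Q]
runs runs runs runs Q south ⇒ runs runs runs runs runs Q south   [Q -> runs Q]
runs runs runs runs runs Q south ⇒ runs runs runs runs runs small south   [Q -> small]

S ⇒ runs Q south ⇒ runs runs Q south ⇒ runs runs runs Q south ⇒ runs runs runs runs Q south ⇒ runs runs runs runs runs Q south ⇒ runs runs runs runs runs small south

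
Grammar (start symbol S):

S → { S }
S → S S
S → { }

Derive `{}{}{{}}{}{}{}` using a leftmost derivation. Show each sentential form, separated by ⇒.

S ⇒ SS   [S → S S]
SS ⇒ {}S   [S → { }]
{}S ⇒ {}SS   [S → S S]
{}SS ⇒ {}SSS   [S → S S]
{}SSS ⇒ {}{}SS   [S → { }]
{}{}SS ⇒ {}{}SSS   [S → S S]
{}{}SSS ⇒ {}{}SSSS   [S → S S]
{}{}SSSS ⇒ {}{}{S}SSS   [S → { S }]
{}{}{S}SSS ⇒ {}{}{{}}SSS   [S → { }]
{}{}{{}}SSS ⇒ {}{}{{}}{}SS   [S → { }]
{}{}{{}}{}SS ⇒ {}{}{{}}{}{}S   [S → { }]
{}{}{{}}{}{}S ⇒ {}{}{{}}{}{}{}   [S → { }]

S ⇒ SS ⇒ {}S ⇒ {}SS ⇒ {}SSS ⇒ {}{}SS ⇒ {}{}SSS ⇒ {}{}SSSS ⇒ {}{}{S}SSS ⇒ {}{}{{}}SSS ⇒ {}{}{{}}{}SS ⇒ {}{}{{}}{}{}S ⇒ {}{}{{}}{}{}{}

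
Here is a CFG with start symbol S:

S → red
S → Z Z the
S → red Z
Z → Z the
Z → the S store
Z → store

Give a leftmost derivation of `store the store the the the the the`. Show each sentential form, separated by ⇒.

S ⇒ Z Z the   [S → Z Z the]
Z Z the ⇒ Z the Z the   [Z → Z the]
Z the Z the ⇒ store the Z the   [Z → store]
store the Z the ⇒ store the Z the the   [Z → Z the]
store the Z the the ⇒ store the Z the the the   [Z → Z the]
store the Z the the the ⇒ store the Z the the the the   [Z → Z the]
store the Z the the the the ⇒ store the Z the the the the the   [Z → Z the]
store the Z the the the the the ⇒ store the store the the the the the   [Z → store]

S ⇒ Z Z the ⇒ Z the Z the ⇒ store the Z the ⇒ store the Z the the ⇒ store the Z the the the ⇒ store the Z the the the the ⇒ store the Z the the the the the ⇒ store the store the the the the the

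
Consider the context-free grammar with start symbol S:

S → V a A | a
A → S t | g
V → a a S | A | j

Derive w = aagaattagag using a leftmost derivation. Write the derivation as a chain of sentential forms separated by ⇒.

S ⇒ VaA   [S → V a A]
VaA ⇒ aaSaA   [V → a a S]
aaSaA ⇒ aaVaAaA   [S → V a A]
aaVaAaA ⇒ aaAaAaA   [V → A]
aaAaAaA ⇒ aaStaAaA   [A → S t]
aaStaAaA ⇒ aaVaAtaAaA   [S → V a A]
aaVaAtaAaA ⇒ aaAaAtaAaA   [V → A]
aaAaAtaAaA ⇒ aagaAtaAaA   [A → g]
aagaAtaAaA ⇒ aagaSttaAaA   [A → S t]
aagaSttaAaA ⇒ aagaattaAaA   [S → a]
aagaattaAaA ⇒ aagaattagaA   [A → g]
aagaattagaA ⇒ aagaattagag   [A → g]

S⇒VaA⇒aaSaA⇒aaVaAaA⇒aaAaAaA⇒aaStaAaA⇒aaVaAtaAaA⇒aaAaAtaAaA⇒aagaAtaAaA⇒aagaSttaAaA⇒aagaattaAaA⇒aagaattagaA⇒aagaattagag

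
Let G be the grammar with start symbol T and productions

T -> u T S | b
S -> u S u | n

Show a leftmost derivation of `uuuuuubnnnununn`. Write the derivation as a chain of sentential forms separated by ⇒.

T ⇒ uTS ⇒ uuTSS ⇒ uuuTSSS ⇒ uuuuTSSSS ⇒ uuuuuTSSSSS ⇒ uuuuuuTSSSSSS ⇒ uuuuuubSSSSSS ⇒ uuuuuubnSSSSS ⇒ uuuuuubnnSSSS ⇒ uuuuuubnnnSSS ⇒ uuuuuubnnnuSuSS ⇒ uuuuuubnnnunuSS ⇒ uuuuuubnnnununS ⇒ uuuuuubnnnununn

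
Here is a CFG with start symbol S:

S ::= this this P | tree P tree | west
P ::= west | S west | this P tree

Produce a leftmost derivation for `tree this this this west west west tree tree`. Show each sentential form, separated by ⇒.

S ⇒ tree P tree ⇒ tree this P tree tree ⇒ tree this S west tree tree ⇒ tree this this this P west tree tree ⇒ tree this this this S west west tree tree ⇒ tree this this this west west west tree tree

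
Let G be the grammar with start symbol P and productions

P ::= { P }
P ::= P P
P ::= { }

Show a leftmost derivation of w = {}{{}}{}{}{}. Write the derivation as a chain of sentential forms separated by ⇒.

P ⇒ PP   [P ::= P P]
PP ⇒ {}P   [P ::= { }]
{}P ⇒ {}PP   [P ::= P P]
{}PP ⇒ {}{P}P   [P ::= { P }]
{}{P}P ⇒ {}{{}}P   [P ::= { }]
{}{{}}P ⇒ {}{{}}PP   [P ::= P P]
{}{{}}PP ⇒ {}{{}}PPP   [P ::= P P]
{}{{}}PPP ⇒ {}{{}}{}PP   [P ::= { }]
{}{{}}{}PP ⇒ {}{{}}{}{}P   [P ::= { }]
{}{{}}{}{}P ⇒ {}{{}}{}{}{}   [P ::= { }]

P ⇒ PP ⇒ {}P ⇒ {}PP ⇒ {}{P}P ⇒ {}{{}}P ⇒ {}{{}}PP ⇒ {}{{}}PPP ⇒ {}{{}}{}PP ⇒ {}{{}}{}{}P ⇒ {}{{}}{}{}{}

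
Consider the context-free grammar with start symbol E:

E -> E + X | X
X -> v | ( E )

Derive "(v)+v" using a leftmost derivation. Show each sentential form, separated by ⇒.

E ⇒ E+X   [E -> E + X]
E+X ⇒ X+X   [E -> X]
X+X ⇒ (E)+X   [X -> ( E )]
(E)+X ⇒ (X)+X   [E -> X]
(X)+X ⇒ (v)+X   [X -> v]
(v)+X ⇒ (v)+v   [X -> v]

E ⇒ E+X ⇒ X+X ⇒ (E)+X ⇒ (X)+X ⇒ (v)+X ⇒ (v)+v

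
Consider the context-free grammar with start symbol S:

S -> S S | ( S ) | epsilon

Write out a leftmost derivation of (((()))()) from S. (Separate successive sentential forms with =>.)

S => (S)   [S -> ( S )]
(S) => (SS)   [S -> S S]
(SS) => (SSS)   [S -> S S]
(SSS) => ((S)SS)   [S -> ( S )]
((S)SS) => ((SS)SS)   [S -> S S]
((SS)SS) => (((S)S)SS)   [S -> ( S )]
(((S)S)SS) => ((((S))S)SS)   [S -> ( S )]
((((S))S)SS) => (((())S)SS)   [S -> epsilon]
(((())S)SS) => (((()))SS)   [S -> epsilon]
(((()))SS) => (((()))(S)S)   [S -> ( S )]
(((()))(S)S) => (((()))()S)   [S -> epsilon]
(((()))()S) => (((()))())   [S -> epsilon]

S => (S) => (SS) => (SSS) => ((S)SS) => ((SS)SS) => (((S)S)SS) => ((((S))S)SS) => (((())S)SS) => (((()))SS) => (((()))(S)S) => (((()))()S) => (((()))())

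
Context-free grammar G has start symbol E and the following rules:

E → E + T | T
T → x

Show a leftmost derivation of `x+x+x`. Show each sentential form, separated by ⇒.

E ⇒ E+T   [E → E + T]
E+T ⇒ E+T+T   [E → E + T]
E+T+T ⇒ T+T+T   [E → T]
T+T+T ⇒ x+T+T   [T → x]
x+T+T ⇒ x+x+T   [T → x]
x+x+T ⇒ x+x+x   [T → x]

E⇒E+T⇒E+T+T⇒T+T+T⇒x+T+T⇒x+x+T⇒x+x+x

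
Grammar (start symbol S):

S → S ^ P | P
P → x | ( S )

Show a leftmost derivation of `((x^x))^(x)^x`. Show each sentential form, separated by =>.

S => S^P => S^P^P => P^P^P => (S)^P^P => (P)^P^P => ((S))^P^P => ((S^P))^P^P => ((P^P))^P^P => ((x^P))^P^P => ((x^x))^P^P => ((x^x))^(S)^P => ((x^x))^(P)^P => ((x^x))^(x)^P => ((x^x))^(x)^x

S => S^P   [S → S ^ P]
S^P => S^P^P   [S → S ^ P]
S^P^P => P^P^P   [S → P]
P^P^P => (S)^P^P   [P → ( S )]
(S)^P^P => (P)^P^P   [S → P]
(P)^P^P => ((S))^P^P   [P → ( S )]
((S))^P^P => ((S^P))^P^P   [S → S ^ P]
((S^P))^P^P => ((P^P))^P^P   [S → P]
((P^P))^P^P => ((x^P))^P^P   [P → x]
((x^P))^P^P => ((x^x))^P^P   [P → x]
((x^x))^P^P => ((x^x))^(S)^P   [P → ( S )]
((x^x))^(S)^P => ((x^x))^(P)^P   [S → P]
((x^x))^(P)^P => ((x^x))^(x)^P   [P → x]
((x^x))^(x)^P => ((x^x))^(x)^x   [P → x]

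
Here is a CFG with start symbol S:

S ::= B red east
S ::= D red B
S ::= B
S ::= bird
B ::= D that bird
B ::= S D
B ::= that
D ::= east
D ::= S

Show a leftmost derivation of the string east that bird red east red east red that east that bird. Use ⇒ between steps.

S ⇒ D red B   [S ::= D red B]
D red B ⇒ S red B   [D ::= S]
S red B ⇒ B red east red B   [S ::= B red east]
B red east red B ⇒ D that bird red east red B   [B ::= D that bird]
D that bird red east red B ⇒ east that bird red east red B   [D ::= east]
east that bird red east red B ⇒ east that bird red east red D that bird   [B ::= D that bird]
east that bird red east red D that bird ⇒ east that bird red east red S that bird   [D ::= S]
east that bird red east red S that bird ⇒ east that bird red east red B that bird   [S ::= B]
east that bird red east red B that bird ⇒ east that bird red east red S D that bird   [B ::= S D]
east that bird red east red S D that bird ⇒ east that bird red east red D red B D that bird   [S ::= D red B]
east that bird red east red D red B D that bird ⇒ east that bird red east red east red B D that bird   [D ::= east]
east that bird red east red east red B D that bird ⇒ east that bird red east red east red that D that bird   [B ::= that]
east that bird red east red east red that D that bird ⇒ east that bird red east red east red that east that bird   [D ::= east]

S ⇒ D red B ⇒ S red B ⇒ B red east red B ⇒ D that bird red east red B ⇒ east that bird red east red B ⇒ east that bird red east red D that bird ⇒ east that bird red east red S that bird ⇒ east that bird red east red B that bird ⇒ east that bird red east red S D that bird ⇒ east that bird red east red D red B D that bird ⇒ east that bird red east red east red B D that bird ⇒ east that bird red east red east red that D that bird ⇒ east that bird red east red east red that east that bird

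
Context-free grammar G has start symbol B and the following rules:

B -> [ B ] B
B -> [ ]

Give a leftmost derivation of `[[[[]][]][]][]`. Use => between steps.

B => [B]B   [B -> [ B ] B]
[B]B => [[B]B]B   [B -> [ B ] B]
[[B]B]B => [[[B]B]B]B   [B -> [ B ] B]
[[[B]B]B]B => [[[[]]B]B]B   [B -> [ ]]
[[[[]]B]B]B => [[[[]][]]B]B   [B -> [ ]]
[[[[]][]]B]B => [[[[]][]][]]B   [B -> [ ]]
[[[[]][]][]]B => [[[[]][]][]][]   [B -> [ ]]

B=>[B]B=>[[B]B]B=>[[[B]B]B]B=>[[[[]]B]B]B=>[[[[]][]]B]B=>[[[[]][]][]]B=>[[[[]][]][]][]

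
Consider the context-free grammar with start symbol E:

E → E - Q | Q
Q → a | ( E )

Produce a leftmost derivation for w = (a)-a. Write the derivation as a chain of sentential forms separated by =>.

E => E-Q => Q-Q => (E)-Q => (Q)-Q => (a)-Q => (a)-a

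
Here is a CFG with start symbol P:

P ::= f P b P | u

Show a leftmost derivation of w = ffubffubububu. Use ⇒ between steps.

P ⇒ fPbP   [P ::= f P b P]
fPbP ⇒ ffPbPbP   [P ::= f P b P]
ffPbPbP ⇒ ffubPbP   [P ::= u]
ffubPbP ⇒ ffubfPbPbP   [P ::= f P b P]
ffubfPbPbP ⇒ ffubffPbPbPbP   [P ::= f P b P]
ffubffPbPbPbP ⇒ ffubffubPbPbP   [P ::= u]
ffubffubPbPbP ⇒ ffubffububPbP   [P ::= u]
ffubffububPbP ⇒ ffubffubububP   [P ::= u]
ffubffubububP ⇒ ffubffubububu   [P ::= u]

P ⇒ fPbP ⇒ ffPbPbP ⇒ ffubPbP ⇒ ffubfPbPbP ⇒ ffubffPbPbPbP ⇒ ffubffubPbPbP ⇒ ffubffububPbP ⇒ ffubffubububP ⇒ ffubffubububu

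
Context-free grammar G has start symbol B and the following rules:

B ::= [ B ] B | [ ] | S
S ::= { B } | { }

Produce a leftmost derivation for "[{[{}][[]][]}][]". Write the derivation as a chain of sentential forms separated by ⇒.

B ⇒ [B]B   [B ::= [ B ] B]
[B]B ⇒ [S]B   [B ::= S]
[S]B ⇒ [{B}]B   [S ::= { B }]
[{B}]B ⇒ [{[B]B}]B   [B ::= [ B ] B]
[{[B]B}]B ⇒ [{[S]B}]B   [B ::= S]
[{[S]B}]B ⇒ [{[{}]B}]B   [S ::= { }]
[{[{}]B}]B ⇒ [{[{}][B]B}]B   [B ::= [ B ] B]
[{[{}][B]B}]B ⇒ [{[{}][[]]B}]B   [B ::= [ ]]
[{[{}][[]]B}]B ⇒ [{[{}][[]][]}]B   [B ::= [ ]]
[{[{}][[]][]}]B ⇒ [{[{}][[]][]}][]   [B ::= [ ]]

B ⇒ [B]B ⇒ [S]B ⇒ [{B}]B ⇒ [{[B]B}]B ⇒ [{[S]B}]B ⇒ [{[{}]B}]B ⇒ [{[{}][B]B}]B ⇒ [{[{}][[]]B}]B ⇒ [{[{}][[]][]}]B ⇒ [{[{}][[]][]}][]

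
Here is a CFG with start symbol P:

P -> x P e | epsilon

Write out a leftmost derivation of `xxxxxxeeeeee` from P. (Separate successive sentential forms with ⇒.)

P⇒xPe⇒xxPee⇒xxxPeee⇒xxxxPeeee⇒xxxxxPeeeee⇒xxxxxxPeeeeee⇒xxxxxxeeeeee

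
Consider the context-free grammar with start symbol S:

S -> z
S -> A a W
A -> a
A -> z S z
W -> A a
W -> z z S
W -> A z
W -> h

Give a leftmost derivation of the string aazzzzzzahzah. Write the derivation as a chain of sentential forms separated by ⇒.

S ⇒ AaW   [S -> A a W]
AaW ⇒ aaW   [A -> a]
aaW ⇒ aazzS   [W -> z z S]
aazzS ⇒ aazzAaW   [S -> A a W]
aazzAaW ⇒ aazzzSzaW   [A -> z S z]
aazzzSzaW ⇒ aazzzAaWzaW   [S -> A a W]
aazzzAaWzaW ⇒ aazzzzSzaWzaW   [A -> z S z]
aazzzzSzaWzaW ⇒ aazzzzzzaWzaW   [S -> z]
aazzzzzzaWzaW ⇒ aazzzzzzahzaW   [W -> h]
aazzzzzzahzaW ⇒ aazzzzzzahzah   [W -> h]

S ⇒ AaW ⇒ aaW ⇒ aazzS ⇒ aazzAaW ⇒ aazzzSzaW ⇒ aazzzAaWzaW ⇒ aazzzzSzaWzaW ⇒ aazzzzzzaWzaW ⇒ aazzzzzzahzaW ⇒ aazzzzzzahzah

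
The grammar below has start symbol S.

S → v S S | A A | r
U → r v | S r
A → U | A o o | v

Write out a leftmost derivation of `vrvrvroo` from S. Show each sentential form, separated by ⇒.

S⇒AA⇒vA⇒vAoo⇒vUoo⇒vSroo⇒vAAroo⇒vUAroo⇒vrvAroo⇒vrvUroo⇒vrvrvroo

S ⇒ AA   [S → A A]
AA ⇒ vA   [A → v]
vA ⇒ vAoo   [A → A o o]
vAoo ⇒ vUoo   [A → U]
vUoo ⇒ vSroo   [U → S r]
vSroo ⇒ vAAroo   [S → A A]
vAAroo ⇒ vUAroo   [A → U]
vUAroo ⇒ vrvAroo   [U → r v]
vrvAroo ⇒ vrvUroo   [A → U]
vrvUroo ⇒ vrvrvroo   [U → r v]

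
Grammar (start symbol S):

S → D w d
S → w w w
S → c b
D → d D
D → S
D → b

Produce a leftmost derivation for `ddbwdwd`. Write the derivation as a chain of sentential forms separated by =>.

S => Dwd   [S → D w d]
Dwd => Swd   [D → S]
Swd => Dwdwd   [S → D w d]
Dwdwd => dDwdwd   [D → d D]
dDwdwd => ddDwdwd   [D → d D]
ddDwdwd => ddbwdwd   [D → b]

S => Dwd => Swd => Dwdwd => dDwdwd => ddDwdwd => ddbwdwd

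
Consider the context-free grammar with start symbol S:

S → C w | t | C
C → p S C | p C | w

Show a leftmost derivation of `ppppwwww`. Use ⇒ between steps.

S ⇒ C ⇒ pSC ⇒ pCC ⇒ ppCC ⇒ pppCC ⇒ ppppSCC ⇒ ppppCwCC ⇒ ppppwwCC ⇒ ppppwwwC ⇒ ppppwwww

S ⇒ C   [S → C]
C ⇒ pSC   [C → p S C]
pSC ⇒ pCC   [S → C]
pCC ⇒ ppCC   [C → p C]
ppCC ⇒ pppCC   [C → p C]
pppCC ⇒ ppppSCC   [C → p S C]
ppppSCC ⇒ ppppCwCC   [S → C w]
ppppCwCC ⇒ ppppwwCC   [C → w]
ppppwwCC ⇒ ppppwwwC   [C → w]
ppppwwwC ⇒ ppppwwww   [C → w]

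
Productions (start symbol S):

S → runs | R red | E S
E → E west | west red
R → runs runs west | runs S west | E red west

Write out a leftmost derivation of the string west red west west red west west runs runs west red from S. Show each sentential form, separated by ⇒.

S ⇒ E S   [S → E S]
E S ⇒ E west S   [E → E west]
E west S ⇒ west red west S   [E → west red]
west red west S ⇒ west red west E S   [S → E S]
west red west E S ⇒ west red west E west S   [E → E west]
west red west E west S ⇒ west red west E west west S   [E → E west]
west red west E west west S ⇒ west red west west red west west S   [E → west red]
west red west west red west west S ⇒ west red west west red west west R red   [S → R red]
west red west west red west west R red ⇒ west red west west red west west runs runs west red   [R → runs runs west]

S ⇒ E S ⇒ E west S ⇒ west red west S ⇒ west red west E S ⇒ west red west E west S ⇒ west red west E west west S ⇒ west red west west red west west S ⇒ west red west west red west west R red ⇒ west red west west red west west runs runs west red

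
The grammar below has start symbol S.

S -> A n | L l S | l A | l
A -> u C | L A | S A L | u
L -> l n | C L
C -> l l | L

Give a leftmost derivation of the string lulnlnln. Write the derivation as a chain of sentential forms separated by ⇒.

S ⇒ lA   [S -> l A]
lA ⇒ luC   [A -> u C]
luC ⇒ luL   [C -> L]
luL ⇒ luCL   [L -> C L]
luCL ⇒ luLL   [C -> L]
luLL ⇒ lulnL   [L -> l n]
lulnL ⇒ lulnCL   [L -> C L]
lulnCL ⇒ lulnLL   [C -> L]
lulnLL ⇒ lulnlnL   [L -> l n]
lulnlnL ⇒ lulnlnln   [L -> l n]

S ⇒ lA ⇒ luC ⇒ luL ⇒ luCL ⇒ luLL ⇒ lulnL ⇒ lulnCL ⇒ lulnLL ⇒ lulnlnL ⇒ lulnlnln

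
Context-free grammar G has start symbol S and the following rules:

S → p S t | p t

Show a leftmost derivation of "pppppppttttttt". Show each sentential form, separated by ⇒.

S ⇒ pSt ⇒ ppStt ⇒ pppSttt ⇒ ppppStttt ⇒ pppppSttttt ⇒ ppppppStttttt ⇒ pppppppttttttt

S ⇒ pSt   [S → p S t]
pSt ⇒ ppStt   [S → p S t]
ppStt ⇒ pppSttt   [S → p S t]
pppSttt ⇒ ppppStttt   [S → p S t]
ppppStttt ⇒ pppppSttttt   [S → p S t]
pppppSttttt ⇒ ppppppStttttt   [S → p S t]
ppppppStttttt ⇒ pppppppttttttt   [S → p t]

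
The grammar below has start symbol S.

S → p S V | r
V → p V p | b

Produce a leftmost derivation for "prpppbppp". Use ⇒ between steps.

S ⇒ pSV   [S → p S V]
pSV ⇒ prV   [S → r]
prV ⇒ prpVp   [V → p V p]
prpVp ⇒ prppVpp   [V → p V p]
prppVpp ⇒ prpppVppp   [V → p V p]
prpppVppp ⇒ prpppbppp   [V → b]

S⇒pSV⇒prV⇒prpVp⇒prppVpp⇒prpppVppp⇒prpppbppp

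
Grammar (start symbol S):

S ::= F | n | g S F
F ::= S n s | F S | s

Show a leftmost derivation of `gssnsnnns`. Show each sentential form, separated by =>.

S => F => Sns => gSFns => gFFns => gsFns => gsFSns => gsFSSns => gsSnsSSns => gsFnsSSns => gssnsSSns => gssnsnSns => gssnsnnns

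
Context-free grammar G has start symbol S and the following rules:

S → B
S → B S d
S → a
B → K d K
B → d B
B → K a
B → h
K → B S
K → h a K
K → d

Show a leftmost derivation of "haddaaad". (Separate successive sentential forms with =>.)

S => BSd => KaSd => BSaSd => KdKSaSd => BSdKSaSd => hSdKSaSd => hadKSaSd => haddSaSd => haddaaSd => haddaaad

S => BSd   [S → B S d]
BSd => KaSd   [B → K a]
KaSd => BSaSd   [K → B S]
BSaSd => KdKSaSd   [B → K d K]
KdKSaSd => BSdKSaSd   [K → B S]
BSdKSaSd => hSdKSaSd   [B → h]
hSdKSaSd => hadKSaSd   [S → a]
hadKSaSd => haddSaSd   [K → d]
haddSaSd => haddaaSd   [S → a]
haddaaSd => haddaaad   [S → a]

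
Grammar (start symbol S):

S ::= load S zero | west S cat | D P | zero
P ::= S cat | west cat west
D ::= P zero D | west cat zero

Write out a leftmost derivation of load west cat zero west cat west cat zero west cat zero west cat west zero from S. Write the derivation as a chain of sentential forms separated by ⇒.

S ⇒ load S zero ⇒ load D P zero ⇒ load P zero D P zero ⇒ load S cat zero D P zero ⇒ load D P cat zero D P zero ⇒ load west cat zero P cat zero D P zero ⇒ load west cat zero west cat west cat zero D P zero ⇒ load west cat zero west cat west cat zero west cat zero P zero ⇒ load west cat zero west cat west cat zero west cat zero west cat west zero

S ⇒ load S zero   [S ::= load S zero]
load S zero ⇒ load D P zero   [S ::= D P]
load D P zero ⇒ load P zero D P zero   [D ::= P zero D]
load P zero D P zero ⇒ load S cat zero D P zero   [P ::= S cat]
load S cat zero D P zero ⇒ load D P cat zero D P zero   [S ::= D P]
load D P cat zero D P zero ⇒ load west cat zero P cat zero D P zero   [D ::= west cat zero]
load west cat zero P cat zero D P zero ⇒ load west cat zero west cat west cat zero D P zero   [P ::= west cat west]
load west cat zero west cat west cat zero D P zero ⇒ load west cat zero west cat west cat zero west cat zero P zero   [D ::= west cat zero]
load west cat zero west cat west cat zero west cat zero P zero ⇒ load west cat zero west cat west cat zero west cat zero west cat west zero   [P ::= west cat west]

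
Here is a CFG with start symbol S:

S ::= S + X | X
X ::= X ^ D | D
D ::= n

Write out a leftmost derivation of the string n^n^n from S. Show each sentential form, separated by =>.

S => X   [S ::= X]
X => X^D   [X ::= X ^ D]
X^D => X^D^D   [X ::= X ^ D]
X^D^D => D^D^D   [X ::= D]
D^D^D => n^D^D   [D ::= n]
n^D^D => n^n^D   [D ::= n]
n^n^D => n^n^n   [D ::= n]

S=>X=>X^D=>X^D^D=>D^D^D=>n^D^D=>n^n^D=>n^n^n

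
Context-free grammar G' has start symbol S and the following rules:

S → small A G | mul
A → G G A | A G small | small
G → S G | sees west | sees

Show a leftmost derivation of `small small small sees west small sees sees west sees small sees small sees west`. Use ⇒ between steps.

S ⇒ small A G ⇒ small A G small G ⇒ small G G A G small G ⇒ small S G G A G small G ⇒ small small A G G G A G small G ⇒ small small A G small G G G A G small G ⇒ small small small G small G G G A G small G ⇒ small small small sees west small G G G A G small G ⇒ small small small sees west small sees G G A G small G ⇒ small small small sees west small sees sees west G A G small G ⇒ small small small sees west small sees sees west sees A G small G ⇒ small small small sees west small sees sees west sees small G small G ⇒ small small small sees west small sees sees west sees small sees small G ⇒ small small small sees west small sees sees west sees small sees small sees west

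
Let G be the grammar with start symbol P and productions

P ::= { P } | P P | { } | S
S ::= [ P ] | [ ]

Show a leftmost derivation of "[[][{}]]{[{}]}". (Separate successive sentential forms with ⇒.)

P ⇒ PP   [P ::= P P]
PP ⇒ SP   [P ::= S]
SP ⇒ [P]P   [S ::= [ P ]]
[P]P ⇒ [PP]P   [P ::= P P]
[PP]P ⇒ [SP]P   [P ::= S]
[SP]P ⇒ [[]P]P   [S ::= [ ]]
[[]P]P ⇒ [[]S]P   [P ::= S]
[[]S]P ⇒ [[][P]]P   [S ::= [ P ]]
[[][P]]P ⇒ [[][{}]]P   [P ::= { }]
[[][{}]]P ⇒ [[][{}]]{P}   [P ::= { P }]
[[][{}]]{P} ⇒ [[][{}]]{S}   [P ::= S]
[[][{}]]{S} ⇒ [[][{}]]{[P]}   [S ::= [ P ]]
[[][{}]]{[P]} ⇒ [[][{}]]{[{}]}   [P ::= { }]

P ⇒ PP ⇒ SP ⇒ [P]P ⇒ [PP]P ⇒ [SP]P ⇒ [[]P]P ⇒ [[]S]P ⇒ [[][P]]P ⇒ [[][{}]]P ⇒ [[][{}]]{P} ⇒ [[][{}]]{S} ⇒ [[][{}]]{[P]} ⇒ [[][{}]]{[{}]}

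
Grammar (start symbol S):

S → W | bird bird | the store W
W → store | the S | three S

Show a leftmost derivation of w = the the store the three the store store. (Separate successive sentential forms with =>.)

S => W   [S → W]
W => the S   [W → the S]
the S => the the store W   [S → the store W]
the the store W => the the store the S   [W → the S]
the the store the S => the the store the W   [S → W]
the the store the W => the the store the three S   [W → three S]
the the store the three S => the the store the three the store W   [S → the store W]
the the store the three the store W => the the store the three the store store   [W → store]

S => W => the S => the the store W => the the store the S => the the store the W => the the store the three S => the the store the three the store W => the the store the three the store store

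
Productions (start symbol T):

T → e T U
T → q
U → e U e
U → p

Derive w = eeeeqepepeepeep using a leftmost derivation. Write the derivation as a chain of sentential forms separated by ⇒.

T⇒eTU⇒eeTUU⇒eeeTUUU⇒eeeeTUUUU⇒eeeeqUUUU⇒eeeeqeUeUUU⇒eeeeqepeUUU⇒eeeeqepepUU⇒eeeeqepepeUeU⇒eeeeqepepeeUeeU⇒eeeeqepepeepeeU⇒eeeeqepepeepeep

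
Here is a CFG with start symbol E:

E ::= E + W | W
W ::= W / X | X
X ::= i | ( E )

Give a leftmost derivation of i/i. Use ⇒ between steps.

E⇒W⇒W/X⇒X/X⇒i/X⇒i/i

E ⇒ W   [E ::= W]
W ⇒ W/X   [W ::= W / X]
W/X ⇒ X/X   [W ::= X]
X/X ⇒ i/X   [X ::= i]
i/X ⇒ i/i   [X ::= i]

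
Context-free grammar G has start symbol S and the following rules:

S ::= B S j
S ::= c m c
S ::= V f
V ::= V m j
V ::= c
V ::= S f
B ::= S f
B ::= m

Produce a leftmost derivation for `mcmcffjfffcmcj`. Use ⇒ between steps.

S ⇒ BSj   [S ::= B S j]
BSj ⇒ SfSj   [B ::= S f]
SfSj ⇒ VffSj   [S ::= V f]
VffSj ⇒ SfffSj   [V ::= S f]
SfffSj ⇒ BSjfffSj   [S ::= B S j]
BSjfffSj ⇒ mSjfffSj   [B ::= m]
mSjfffSj ⇒ mVfjfffSj   [S ::= V f]
mVfjfffSj ⇒ mSffjfffSj   [V ::= S f]
mSffjfffSj ⇒ mcmcffjfffSj   [S ::= c m c]
mcmcffjfffSj ⇒ mcmcffjfffcmcj   [S ::= c m c]

S ⇒ BSj ⇒ SfSj ⇒ VffSj ⇒ SfffSj ⇒ BSjfffSj ⇒ mSjfffSj ⇒ mVfjfffSj ⇒ mSffjfffSj ⇒ mcmcffjfffSj ⇒ mcmcffjfffcmcj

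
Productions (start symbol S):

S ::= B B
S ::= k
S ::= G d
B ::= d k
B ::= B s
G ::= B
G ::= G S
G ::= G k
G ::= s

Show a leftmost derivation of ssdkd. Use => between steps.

S => Gd => GSd => GSSd => sSSd => sGdSd => ssdSd => ssdkd

S => Gd   [S ::= G d]
Gd => GSd   [G ::= G S]
GSd => GSSd   [G ::= G S]
GSSd => sSSd   [G ::= s]
sSSd => sGdSd   [S ::= G d]
sGdSd => ssdSd   [G ::= s]
ssdSd => ssdkd   [S ::= k]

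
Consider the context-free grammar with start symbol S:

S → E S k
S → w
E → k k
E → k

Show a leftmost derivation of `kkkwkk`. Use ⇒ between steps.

S ⇒ ESk   [S → E S k]
ESk ⇒ kSk   [E → k]
kSk ⇒ kESkk   [S → E S k]
kESkk ⇒ kkkSkk   [E → k k]
kkkSkk ⇒ kkkwkk   [S → w]

S ⇒ ESk ⇒ kSk ⇒ kESkk ⇒ kkkSkk ⇒ kkkwkk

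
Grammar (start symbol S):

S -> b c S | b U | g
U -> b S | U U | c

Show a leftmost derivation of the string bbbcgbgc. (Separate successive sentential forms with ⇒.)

S ⇒ bU ⇒ bUU ⇒ bbSU ⇒ bbbcSU ⇒ bbbcgU ⇒ bbbcgUU ⇒ bbbcgbSU ⇒ bbbcgbgU ⇒ bbbcgbgc

S ⇒ bU   [S -> b U]
bU ⇒ bUU   [U -> U U]
bUU ⇒ bbSU   [U -> b S]
bbSU ⇒ bbbcSU   [S -> b c S]
bbbcSU ⇒ bbbcgU   [S -> g]
bbbcgU ⇒ bbbcgUU   [U -> U U]
bbbcgUU ⇒ bbbcgbSU   [U -> b S]
bbbcgbSU ⇒ bbbcgbgU   [S -> g]
bbbcgbgU ⇒ bbbcgbgc   [U -> c]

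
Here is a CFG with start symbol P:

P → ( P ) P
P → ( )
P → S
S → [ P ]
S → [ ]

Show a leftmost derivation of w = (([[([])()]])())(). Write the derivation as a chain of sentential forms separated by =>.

P => (P)P   [P → ( P ) P]
(P)P => ((P)P)P   [P → ( P ) P]
((P)P)P => ((S)P)P   [P → S]
((S)P)P => (([P])P)P   [S → [ P ]]
(([P])P)P => (([S])P)P   [P → S]
(([S])P)P => (([[P]])P)P   [S → [ P ]]
(([[P]])P)P => (([[(P)P]])P)P   [P → ( P ) P]
(([[(P)P]])P)P => (([[(S)P]])P)P   [P → S]
(([[(S)P]])P)P => (([[([])P]])P)P   [S → [ ]]
(([[([])P]])P)P => (([[([])()]])P)P   [P → ( )]
(([[([])()]])P)P => (([[([])()]])())P   [P → ( )]
(([[([])()]])())P => (([[([])()]])())()   [P → ( )]

P => (P)P => ((P)P)P => ((S)P)P => (([P])P)P => (([S])P)P => (([[P]])P)P => (([[(P)P]])P)P => (([[(S)P]])P)P => (([[([])P]])P)P => (([[([])()]])P)P => (([[([])()]])())P => (([[([])()]])())()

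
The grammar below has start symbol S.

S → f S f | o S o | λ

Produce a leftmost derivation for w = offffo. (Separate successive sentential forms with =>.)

S => oSo => ofSfo => offSffo => offffo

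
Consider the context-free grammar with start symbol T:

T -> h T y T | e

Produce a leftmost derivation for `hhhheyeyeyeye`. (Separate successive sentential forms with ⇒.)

T ⇒ hTyT ⇒ hhTyTyT ⇒ hhhTyTyTyT ⇒ hhhhTyTyTyTyT ⇒ hhhheyTyTyTyT ⇒ hhhheyeyTyTyT ⇒ hhhheyeyeyTyT ⇒ hhhheyeyeyeyT ⇒ hhhheyeyeyeye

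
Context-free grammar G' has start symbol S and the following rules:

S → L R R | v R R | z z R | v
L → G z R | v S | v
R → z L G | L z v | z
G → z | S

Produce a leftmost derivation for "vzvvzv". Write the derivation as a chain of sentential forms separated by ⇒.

S ⇒ LRR ⇒ vRR ⇒ vzR ⇒ vzLzv ⇒ vzvSzv ⇒ vzvvzv

S ⇒ LRR   [S → L R R]
LRR ⇒ vRR   [L → v]
vRR ⇒ vzR   [R → z]
vzR ⇒ vzLzv   [R → L z v]
vzLzv ⇒ vzvSzv   [L → v S]
vzvSzv ⇒ vzvvzv   [S → v]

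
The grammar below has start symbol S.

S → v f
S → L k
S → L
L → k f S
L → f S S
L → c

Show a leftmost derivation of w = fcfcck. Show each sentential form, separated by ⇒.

S ⇒ L   [S → L]
L ⇒ fSS   [L → f S S]
fSS ⇒ fLS   [S → L]
fLS ⇒ fcS   [L → c]
fcS ⇒ fcLk   [S → L k]
fcLk ⇒ fcfSSk   [L → f S S]
fcfSSk ⇒ fcfLSk   [S → L]
fcfLSk ⇒ fcfcSk   [L → c]
fcfcSk ⇒ fcfcLk   [S → L]
fcfcLk ⇒ fcfcck   [L → c]

S ⇒ L ⇒ fSS ⇒ fLS ⇒ fcS ⇒ fcLk ⇒ fcfSSk ⇒ fcfLSk ⇒ fcfcSk ⇒ fcfcLk ⇒ fcfcck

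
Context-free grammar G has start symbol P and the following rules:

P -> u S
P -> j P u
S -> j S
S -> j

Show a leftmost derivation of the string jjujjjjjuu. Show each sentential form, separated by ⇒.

P⇒jPu⇒jjPuu⇒jjuSuu⇒jjujSuu⇒jjujjSuu⇒jjujjjSuu⇒jjujjjjSuu⇒jjujjjjjuu

P ⇒ jPu   [P -> j P u]
jPu ⇒ jjPuu   [P -> j P u]
jjPuu ⇒ jjuSuu   [P -> u S]
jjuSuu ⇒ jjujSuu   [S -> j S]
jjujSuu ⇒ jjujjSuu   [S -> j S]
jjujjSuu ⇒ jjujjjSuu   [S -> j S]
jjujjjSuu ⇒ jjujjjjSuu   [S -> j S]
jjujjjjSuu ⇒ jjujjjjjuu   [S -> j]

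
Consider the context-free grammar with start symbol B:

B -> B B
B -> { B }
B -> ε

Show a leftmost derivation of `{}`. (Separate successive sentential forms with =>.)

B => BB   [B -> B B]
BB => BBB   [B -> B B]
BBB => {B}BB   [B -> { B }]
{B}BB => {}BB   [B -> ε]
{}BB => {}B   [B -> ε]
{}B => {}   [B -> ε]

B=>BB=>BBB=>{B}BB=>{}BB=>{}B=>{}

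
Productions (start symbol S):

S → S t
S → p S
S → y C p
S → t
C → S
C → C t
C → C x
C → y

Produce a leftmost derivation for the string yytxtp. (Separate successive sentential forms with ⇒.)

S⇒yCp⇒yCtp⇒yCxtp⇒yCtxtp⇒yytxtp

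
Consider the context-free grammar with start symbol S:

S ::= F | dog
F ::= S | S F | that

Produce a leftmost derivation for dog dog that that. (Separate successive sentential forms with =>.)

S => F   [S ::= F]
F => S F   [F ::= S F]
S F => F F   [S ::= F]
F F => S F F   [F ::= S F]
S F F => dog F F   [S ::= dog]
dog F F => dog S F F   [F ::= S F]
dog S F F => dog dog F F   [S ::= dog]
dog dog F F => dog dog that F   [F ::= that]
dog dog that F => dog dog that that   [F ::= that]

S => F => S F => F F => S F F => dog F F => dog S F F => dog dog F F => dog dog that F => dog dog that that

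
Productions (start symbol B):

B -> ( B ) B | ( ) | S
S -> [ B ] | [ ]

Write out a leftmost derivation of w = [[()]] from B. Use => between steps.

B => S => [B] => [S] => [[B]] => [[()]]

B => S   [B -> S]
S => [B]   [S -> [ B ]]
[B] => [S]   [B -> S]
[S] => [[B]]   [S -> [ B ]]
[[B]] => [[()]]   [B -> ( )]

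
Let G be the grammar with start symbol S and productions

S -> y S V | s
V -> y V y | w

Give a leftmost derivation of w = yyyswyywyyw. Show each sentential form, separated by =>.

S => ySV   [S -> y S V]
ySV => yySVV   [S -> y S V]
yySVV => yyySVVV   [S -> y S V]
yyySVVV => yyysVVV   [S -> s]
yyysVVV => yyyswVV   [V -> w]
yyyswVV => yyyswyVyV   [V -> y V y]
yyyswyVyV => yyyswyyVyyV   [V -> y V y]
yyyswyyVyyV => yyyswyywyyV   [V -> w]
yyyswyywyyV => yyyswyywyyw   [V -> w]

S => ySV => yySVV => yyySVVV => yyysVVV => yyyswVV => yyyswyVyV => yyyswyyVyyV => yyyswyywyyV => yyyswyywyyw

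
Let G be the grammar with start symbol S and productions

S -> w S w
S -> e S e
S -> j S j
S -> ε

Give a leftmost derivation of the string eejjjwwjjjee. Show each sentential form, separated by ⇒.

S ⇒ eSe ⇒ eeSee ⇒ eejSjee ⇒ eejjSjjee ⇒ eejjjSjjjee ⇒ eejjjwSwjjjee ⇒ eejjjwwjjjee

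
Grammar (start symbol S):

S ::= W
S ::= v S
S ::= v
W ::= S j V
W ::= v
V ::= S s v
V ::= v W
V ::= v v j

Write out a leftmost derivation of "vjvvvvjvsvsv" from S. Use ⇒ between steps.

S⇒W⇒SjV⇒vjV⇒vjSsv⇒vjWsv⇒vjSjVsv⇒vjvSjVsv⇒vjvvSjVsv⇒vjvvvSjVsv⇒vjvvvWjVsv⇒vjvvvvjVsv⇒vjvvvvjSsvsv⇒vjvvvvjWsvsv⇒vjvvvvjvsvsv

S ⇒ W   [S ::= W]
W ⇒ SjV   [W ::= S j V]
SjV ⇒ vjV   [S ::= v]
vjV ⇒ vjSsv   [V ::= S s v]
vjSsv ⇒ vjWsv   [S ::= W]
vjWsv ⇒ vjSjVsv   [W ::= S j V]
vjSjVsv ⇒ vjvSjVsv   [S ::= v S]
vjvSjVsv ⇒ vjvvSjVsv   [S ::= v S]
vjvvSjVsv ⇒ vjvvvSjVsv   [S ::= v S]
vjvvvSjVsv ⇒ vjvvvWjVsv   [S ::= W]
vjvvvWjVsv ⇒ vjvvvvjVsv   [W ::= v]
vjvvvvjVsv ⇒ vjvvvvjSsvsv   [V ::= S s v]
vjvvvvjSsvsv ⇒ vjvvvvjWsvsv   [S ::= W]
vjvvvvjWsvsv ⇒ vjvvvvjvsvsv   [W ::= v]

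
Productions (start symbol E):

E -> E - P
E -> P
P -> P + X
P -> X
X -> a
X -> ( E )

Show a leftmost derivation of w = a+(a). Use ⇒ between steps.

E ⇒ P   [E -> P]
P ⇒ P+X   [P -> P + X]
P+X ⇒ X+X   [P -> X]
X+X ⇒ a+X   [X -> a]
a+X ⇒ a+(E)   [X -> ( E )]
a+(E) ⇒ a+(P)   [E -> P]
a+(P) ⇒ a+(X)   [P -> X]
a+(X) ⇒ a+(a)   [X -> a]

E⇒P⇒P+X⇒X+X⇒a+X⇒a+(E)⇒a+(P)⇒a+(X)⇒a+(a)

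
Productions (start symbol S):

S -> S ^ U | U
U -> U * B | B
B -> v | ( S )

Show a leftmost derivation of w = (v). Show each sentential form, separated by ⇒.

S ⇒ U   [S -> U]
U ⇒ B   [U -> B]
B ⇒ (S)   [B -> ( S )]
(S) ⇒ (U)   [S -> U]
(U) ⇒ (B)   [U -> B]
(B) ⇒ (v)   [B -> v]

S ⇒ U ⇒ B ⇒ (S) ⇒ (U) ⇒ (B) ⇒ (v)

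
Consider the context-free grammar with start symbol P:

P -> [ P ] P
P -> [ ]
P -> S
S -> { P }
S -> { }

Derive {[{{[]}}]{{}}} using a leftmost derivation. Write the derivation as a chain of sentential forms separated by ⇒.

P ⇒ S   [P -> S]
S ⇒ {P}   [S -> { P }]
{P} ⇒ {[P]P}   [P -> [ P ] P]
{[P]P} ⇒ {[S]P}   [P -> S]
{[S]P} ⇒ {[{P}]P}   [S -> { P }]
{[{P}]P} ⇒ {[{S}]P}   [P -> S]
{[{S}]P} ⇒ {[{{P}}]P}   [S -> { P }]
{[{{P}}]P} ⇒ {[{{[]}}]P}   [P -> [ ]]
{[{{[]}}]P} ⇒ {[{{[]}}]S}   [P -> S]
{[{{[]}}]S} ⇒ {[{{[]}}]{P}}   [S -> { P }]
{[{{[]}}]{P}} ⇒ {[{{[]}}]{S}}   [P -> S]
{[{{[]}}]{S}} ⇒ {[{{[]}}]{{}}}   [S -> { }]

P⇒S⇒{P}⇒{[P]P}⇒{[S]P}⇒{[{P}]P}⇒{[{S}]P}⇒{[{{P}}]P}⇒{[{{[]}}]P}⇒{[{{[]}}]S}⇒{[{{[]}}]{P}}⇒{[{{[]}}]{S}}⇒{[{{[]}}]{{}}}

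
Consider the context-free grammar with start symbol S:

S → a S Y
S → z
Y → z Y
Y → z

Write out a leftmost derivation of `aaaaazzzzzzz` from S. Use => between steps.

S => aSY => aaSYY => aaaSYYY => aaaaSYYYY => aaaaaSYYYYY => aaaaazYYYYY => aaaaazzYYYY => aaaaazzzYYYY => aaaaazzzzYYY => aaaaazzzzzYY => aaaaazzzzzzY => aaaaazzzzzzz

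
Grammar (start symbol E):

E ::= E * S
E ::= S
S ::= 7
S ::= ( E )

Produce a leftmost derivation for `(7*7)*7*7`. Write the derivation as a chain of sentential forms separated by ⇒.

E ⇒ E*S ⇒ E*S*S ⇒ S*S*S ⇒ (E)*S*S ⇒ (E*S)*S*S ⇒ (S*S)*S*S ⇒ (7*S)*S*S ⇒ (7*7)*S*S ⇒ (7*7)*7*S ⇒ (7*7)*7*7

E ⇒ E*S   [E ::= E * S]
E*S ⇒ E*S*S   [E ::= E * S]
E*S*S ⇒ S*S*S   [E ::= S]
S*S*S ⇒ (E)*S*S   [S ::= ( E )]
(E)*S*S ⇒ (E*S)*S*S   [E ::= E * S]
(E*S)*S*S ⇒ (S*S)*S*S   [E ::= S]
(S*S)*S*S ⇒ (7*S)*S*S   [S ::= 7]
(7*S)*S*S ⇒ (7*7)*S*S   [S ::= 7]
(7*7)*S*S ⇒ (7*7)*7*S   [S ::= 7]
(7*7)*7*S ⇒ (7*7)*7*7   [S ::= 7]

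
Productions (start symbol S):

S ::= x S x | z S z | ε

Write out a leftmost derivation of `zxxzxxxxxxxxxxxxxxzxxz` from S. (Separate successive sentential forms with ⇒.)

S⇒zSz⇒zxSxz⇒zxxSxxz⇒zxxzSzxxz⇒zxxzxSxzxxz⇒zxxzxxSxxzxxz⇒zxxzxxxSxxxzxxz⇒zxxzxxxxSxxxxzxxz⇒zxxzxxxxxSxxxxxzxxz⇒zxxzxxxxxxSxxxxxxzxxz⇒zxxzxxxxxxxSxxxxxxxzxxz⇒zxxzxxxxxxxxxxxxxxzxxz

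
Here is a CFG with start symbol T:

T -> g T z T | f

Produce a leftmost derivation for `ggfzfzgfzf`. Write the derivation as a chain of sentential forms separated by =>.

T => gTzT => ggTzTzT => ggfzTzT => ggfzfzT => ggfzfzgTzT => ggfzfzgfzT => ggfzfzgfzf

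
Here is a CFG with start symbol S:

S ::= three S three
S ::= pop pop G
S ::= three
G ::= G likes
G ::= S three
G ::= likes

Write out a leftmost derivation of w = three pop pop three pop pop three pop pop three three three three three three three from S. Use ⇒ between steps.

S ⇒ three S three ⇒ three pop pop G three ⇒ three pop pop S three three ⇒ three pop pop three S three three three ⇒ three pop pop three pop pop G three three three ⇒ three pop pop three pop pop S three three three three ⇒ three pop pop three pop pop three S three three three three three ⇒ three pop pop three pop pop three pop pop G three three three three three ⇒ three pop pop three pop pop three pop pop S three three three three three three ⇒ three pop pop three pop pop three pop pop three three three three three three three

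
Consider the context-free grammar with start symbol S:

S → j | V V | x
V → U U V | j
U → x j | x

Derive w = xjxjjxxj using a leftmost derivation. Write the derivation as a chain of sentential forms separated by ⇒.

S⇒VV⇒UUVV⇒xjUVV⇒xjxjVV⇒xjxjjV⇒xjxjjUUV⇒xjxjjxUV⇒xjxjjxxV⇒xjxjjxxj

S ⇒ VV   [S → V V]
VV ⇒ UUVV   [V → U U V]
UUVV ⇒ xjUVV   [U → x j]
xjUVV ⇒ xjxjVV   [U → x j]
xjxjVV ⇒ xjxjjV   [V → j]
xjxjjV ⇒ xjxjjUUV   [V → U U V]
xjxjjUUV ⇒ xjxjjxUV   [U → x]
xjxjjxUV ⇒ xjxjjxxV   [U → x]
xjxjjxxV ⇒ xjxjjxxj   [V → j]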